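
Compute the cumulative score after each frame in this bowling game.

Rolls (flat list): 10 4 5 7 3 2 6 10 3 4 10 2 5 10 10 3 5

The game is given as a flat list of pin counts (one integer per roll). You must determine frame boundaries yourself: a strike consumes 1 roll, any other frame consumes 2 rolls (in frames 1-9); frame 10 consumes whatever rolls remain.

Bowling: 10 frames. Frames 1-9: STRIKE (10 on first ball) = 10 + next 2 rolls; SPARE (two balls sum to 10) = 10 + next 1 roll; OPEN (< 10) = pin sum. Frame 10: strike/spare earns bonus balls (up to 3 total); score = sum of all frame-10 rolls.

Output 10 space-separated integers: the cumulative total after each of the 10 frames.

Frame 1: STRIKE. 10 + next two rolls (4+5) = 19. Cumulative: 19
Frame 2: OPEN (4+5=9). Cumulative: 28
Frame 3: SPARE (7+3=10). 10 + next roll (2) = 12. Cumulative: 40
Frame 4: OPEN (2+6=8). Cumulative: 48
Frame 5: STRIKE. 10 + next two rolls (3+4) = 17. Cumulative: 65
Frame 6: OPEN (3+4=7). Cumulative: 72
Frame 7: STRIKE. 10 + next two rolls (2+5) = 17. Cumulative: 89
Frame 8: OPEN (2+5=7). Cumulative: 96
Frame 9: STRIKE. 10 + next two rolls (10+3) = 23. Cumulative: 119
Frame 10: STRIKE. Sum of all frame-10 rolls (10+3+5) = 18. Cumulative: 137

Answer: 19 28 40 48 65 72 89 96 119 137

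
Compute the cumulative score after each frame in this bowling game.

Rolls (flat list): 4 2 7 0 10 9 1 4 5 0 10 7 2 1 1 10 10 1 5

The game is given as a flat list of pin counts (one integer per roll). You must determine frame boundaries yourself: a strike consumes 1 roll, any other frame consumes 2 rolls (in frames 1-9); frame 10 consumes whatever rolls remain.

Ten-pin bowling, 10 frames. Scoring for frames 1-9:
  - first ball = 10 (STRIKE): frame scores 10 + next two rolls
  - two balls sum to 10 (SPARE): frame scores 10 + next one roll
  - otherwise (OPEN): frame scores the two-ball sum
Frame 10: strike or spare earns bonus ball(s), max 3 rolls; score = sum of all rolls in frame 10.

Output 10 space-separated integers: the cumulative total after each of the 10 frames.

Frame 1: OPEN (4+2=6). Cumulative: 6
Frame 2: OPEN (7+0=7). Cumulative: 13
Frame 3: STRIKE. 10 + next two rolls (9+1) = 20. Cumulative: 33
Frame 4: SPARE (9+1=10). 10 + next roll (4) = 14. Cumulative: 47
Frame 5: OPEN (4+5=9). Cumulative: 56
Frame 6: SPARE (0+10=10). 10 + next roll (7) = 17. Cumulative: 73
Frame 7: OPEN (7+2=9). Cumulative: 82
Frame 8: OPEN (1+1=2). Cumulative: 84
Frame 9: STRIKE. 10 + next two rolls (10+1) = 21. Cumulative: 105
Frame 10: STRIKE. Sum of all frame-10 rolls (10+1+5) = 16. Cumulative: 121

Answer: 6 13 33 47 56 73 82 84 105 121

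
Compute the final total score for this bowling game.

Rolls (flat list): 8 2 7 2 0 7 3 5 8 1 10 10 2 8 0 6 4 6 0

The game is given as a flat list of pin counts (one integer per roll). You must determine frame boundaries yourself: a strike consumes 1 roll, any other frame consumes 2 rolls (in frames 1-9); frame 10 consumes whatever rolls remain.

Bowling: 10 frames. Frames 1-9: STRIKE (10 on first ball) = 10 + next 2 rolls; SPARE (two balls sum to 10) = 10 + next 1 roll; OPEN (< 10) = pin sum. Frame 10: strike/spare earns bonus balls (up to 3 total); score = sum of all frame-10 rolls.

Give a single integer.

Frame 1: SPARE (8+2=10). 10 + next roll (7) = 17. Cumulative: 17
Frame 2: OPEN (7+2=9). Cumulative: 26
Frame 3: OPEN (0+7=7). Cumulative: 33
Frame 4: OPEN (3+5=8). Cumulative: 41
Frame 5: OPEN (8+1=9). Cumulative: 50
Frame 6: STRIKE. 10 + next two rolls (10+2) = 22. Cumulative: 72
Frame 7: STRIKE. 10 + next two rolls (2+8) = 20. Cumulative: 92
Frame 8: SPARE (2+8=10). 10 + next roll (0) = 10. Cumulative: 102
Frame 9: OPEN (0+6=6). Cumulative: 108
Frame 10: SPARE. Sum of all frame-10 rolls (4+6+0) = 10. Cumulative: 118

Answer: 118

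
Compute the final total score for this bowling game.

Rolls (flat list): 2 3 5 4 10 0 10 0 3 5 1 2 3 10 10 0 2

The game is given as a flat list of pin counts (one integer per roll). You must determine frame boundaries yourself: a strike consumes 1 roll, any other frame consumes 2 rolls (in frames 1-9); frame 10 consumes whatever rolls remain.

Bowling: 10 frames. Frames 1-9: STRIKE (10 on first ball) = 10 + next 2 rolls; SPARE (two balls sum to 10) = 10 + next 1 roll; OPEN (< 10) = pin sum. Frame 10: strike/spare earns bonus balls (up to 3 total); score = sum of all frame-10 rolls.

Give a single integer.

Frame 1: OPEN (2+3=5). Cumulative: 5
Frame 2: OPEN (5+4=9). Cumulative: 14
Frame 3: STRIKE. 10 + next two rolls (0+10) = 20. Cumulative: 34
Frame 4: SPARE (0+10=10). 10 + next roll (0) = 10. Cumulative: 44
Frame 5: OPEN (0+3=3). Cumulative: 47
Frame 6: OPEN (5+1=6). Cumulative: 53
Frame 7: OPEN (2+3=5). Cumulative: 58
Frame 8: STRIKE. 10 + next two rolls (10+0) = 20. Cumulative: 78
Frame 9: STRIKE. 10 + next two rolls (0+2) = 12. Cumulative: 90
Frame 10: OPEN. Sum of all frame-10 rolls (0+2) = 2. Cumulative: 92

Answer: 92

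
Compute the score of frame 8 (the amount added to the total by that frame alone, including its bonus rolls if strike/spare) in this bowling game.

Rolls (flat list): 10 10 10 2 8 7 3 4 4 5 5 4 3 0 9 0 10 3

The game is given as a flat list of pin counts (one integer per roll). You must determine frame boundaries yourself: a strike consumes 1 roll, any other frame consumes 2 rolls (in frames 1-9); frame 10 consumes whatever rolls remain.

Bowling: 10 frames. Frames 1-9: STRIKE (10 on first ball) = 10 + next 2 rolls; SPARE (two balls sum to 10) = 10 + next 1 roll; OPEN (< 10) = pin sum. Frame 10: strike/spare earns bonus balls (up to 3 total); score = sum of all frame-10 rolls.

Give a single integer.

Frame 1: STRIKE. 10 + next two rolls (10+10) = 30. Cumulative: 30
Frame 2: STRIKE. 10 + next two rolls (10+2) = 22. Cumulative: 52
Frame 3: STRIKE. 10 + next two rolls (2+8) = 20. Cumulative: 72
Frame 4: SPARE (2+8=10). 10 + next roll (7) = 17. Cumulative: 89
Frame 5: SPARE (7+3=10). 10 + next roll (4) = 14. Cumulative: 103
Frame 6: OPEN (4+4=8). Cumulative: 111
Frame 7: SPARE (5+5=10). 10 + next roll (4) = 14. Cumulative: 125
Frame 8: OPEN (4+3=7). Cumulative: 132
Frame 9: OPEN (0+9=9). Cumulative: 141
Frame 10: SPARE. Sum of all frame-10 rolls (0+10+3) = 13. Cumulative: 154

Answer: 7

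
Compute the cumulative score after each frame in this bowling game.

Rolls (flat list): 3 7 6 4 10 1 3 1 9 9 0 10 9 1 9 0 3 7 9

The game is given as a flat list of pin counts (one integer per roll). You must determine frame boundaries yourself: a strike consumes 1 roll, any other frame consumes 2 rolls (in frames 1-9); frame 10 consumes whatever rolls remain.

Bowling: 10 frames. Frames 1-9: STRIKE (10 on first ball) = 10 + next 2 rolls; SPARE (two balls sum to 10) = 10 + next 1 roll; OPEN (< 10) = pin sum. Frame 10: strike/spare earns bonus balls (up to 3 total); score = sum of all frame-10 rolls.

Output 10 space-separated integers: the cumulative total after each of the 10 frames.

Answer: 16 36 50 54 73 82 102 121 130 149

Derivation:
Frame 1: SPARE (3+7=10). 10 + next roll (6) = 16. Cumulative: 16
Frame 2: SPARE (6+4=10). 10 + next roll (10) = 20. Cumulative: 36
Frame 3: STRIKE. 10 + next two rolls (1+3) = 14. Cumulative: 50
Frame 4: OPEN (1+3=4). Cumulative: 54
Frame 5: SPARE (1+9=10). 10 + next roll (9) = 19. Cumulative: 73
Frame 6: OPEN (9+0=9). Cumulative: 82
Frame 7: STRIKE. 10 + next two rolls (9+1) = 20. Cumulative: 102
Frame 8: SPARE (9+1=10). 10 + next roll (9) = 19. Cumulative: 121
Frame 9: OPEN (9+0=9). Cumulative: 130
Frame 10: SPARE. Sum of all frame-10 rolls (3+7+9) = 19. Cumulative: 149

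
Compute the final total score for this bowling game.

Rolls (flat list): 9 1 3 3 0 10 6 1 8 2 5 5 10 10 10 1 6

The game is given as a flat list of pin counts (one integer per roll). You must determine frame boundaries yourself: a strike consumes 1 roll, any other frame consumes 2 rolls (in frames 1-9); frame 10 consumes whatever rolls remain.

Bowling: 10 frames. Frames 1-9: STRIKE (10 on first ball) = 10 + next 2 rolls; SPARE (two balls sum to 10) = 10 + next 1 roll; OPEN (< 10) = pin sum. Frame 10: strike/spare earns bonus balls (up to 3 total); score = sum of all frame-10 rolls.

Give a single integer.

Frame 1: SPARE (9+1=10). 10 + next roll (3) = 13. Cumulative: 13
Frame 2: OPEN (3+3=6). Cumulative: 19
Frame 3: SPARE (0+10=10). 10 + next roll (6) = 16. Cumulative: 35
Frame 4: OPEN (6+1=7). Cumulative: 42
Frame 5: SPARE (8+2=10). 10 + next roll (5) = 15. Cumulative: 57
Frame 6: SPARE (5+5=10). 10 + next roll (10) = 20. Cumulative: 77
Frame 7: STRIKE. 10 + next two rolls (10+10) = 30. Cumulative: 107
Frame 8: STRIKE. 10 + next two rolls (10+1) = 21. Cumulative: 128
Frame 9: STRIKE. 10 + next two rolls (1+6) = 17. Cumulative: 145
Frame 10: OPEN. Sum of all frame-10 rolls (1+6) = 7. Cumulative: 152

Answer: 152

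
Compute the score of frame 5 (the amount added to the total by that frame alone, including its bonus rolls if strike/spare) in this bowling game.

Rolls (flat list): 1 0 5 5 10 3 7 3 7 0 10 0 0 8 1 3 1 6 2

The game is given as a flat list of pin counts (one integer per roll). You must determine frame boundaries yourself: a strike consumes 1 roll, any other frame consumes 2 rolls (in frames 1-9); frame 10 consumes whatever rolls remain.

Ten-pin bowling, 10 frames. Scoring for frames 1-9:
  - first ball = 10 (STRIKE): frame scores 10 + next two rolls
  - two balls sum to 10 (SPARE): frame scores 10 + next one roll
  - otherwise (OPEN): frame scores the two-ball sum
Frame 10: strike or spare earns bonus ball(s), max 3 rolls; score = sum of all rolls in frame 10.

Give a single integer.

Answer: 10

Derivation:
Frame 1: OPEN (1+0=1). Cumulative: 1
Frame 2: SPARE (5+5=10). 10 + next roll (10) = 20. Cumulative: 21
Frame 3: STRIKE. 10 + next two rolls (3+7) = 20. Cumulative: 41
Frame 4: SPARE (3+7=10). 10 + next roll (3) = 13. Cumulative: 54
Frame 5: SPARE (3+7=10). 10 + next roll (0) = 10. Cumulative: 64
Frame 6: SPARE (0+10=10). 10 + next roll (0) = 10. Cumulative: 74
Frame 7: OPEN (0+0=0). Cumulative: 74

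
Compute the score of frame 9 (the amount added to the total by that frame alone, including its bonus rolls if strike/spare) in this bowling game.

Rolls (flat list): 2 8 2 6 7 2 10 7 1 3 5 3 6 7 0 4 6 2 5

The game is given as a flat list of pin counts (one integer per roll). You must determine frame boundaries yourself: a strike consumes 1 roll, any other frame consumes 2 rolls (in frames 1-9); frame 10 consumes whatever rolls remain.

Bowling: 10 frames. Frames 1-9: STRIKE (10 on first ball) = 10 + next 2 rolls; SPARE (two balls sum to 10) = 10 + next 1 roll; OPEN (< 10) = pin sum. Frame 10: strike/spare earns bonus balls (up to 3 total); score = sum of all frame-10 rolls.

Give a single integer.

Answer: 12

Derivation:
Frame 1: SPARE (2+8=10). 10 + next roll (2) = 12. Cumulative: 12
Frame 2: OPEN (2+6=8). Cumulative: 20
Frame 3: OPEN (7+2=9). Cumulative: 29
Frame 4: STRIKE. 10 + next two rolls (7+1) = 18. Cumulative: 47
Frame 5: OPEN (7+1=8). Cumulative: 55
Frame 6: OPEN (3+5=8). Cumulative: 63
Frame 7: OPEN (3+6=9). Cumulative: 72
Frame 8: OPEN (7+0=7). Cumulative: 79
Frame 9: SPARE (4+6=10). 10 + next roll (2) = 12. Cumulative: 91
Frame 10: OPEN. Sum of all frame-10 rolls (2+5) = 7. Cumulative: 98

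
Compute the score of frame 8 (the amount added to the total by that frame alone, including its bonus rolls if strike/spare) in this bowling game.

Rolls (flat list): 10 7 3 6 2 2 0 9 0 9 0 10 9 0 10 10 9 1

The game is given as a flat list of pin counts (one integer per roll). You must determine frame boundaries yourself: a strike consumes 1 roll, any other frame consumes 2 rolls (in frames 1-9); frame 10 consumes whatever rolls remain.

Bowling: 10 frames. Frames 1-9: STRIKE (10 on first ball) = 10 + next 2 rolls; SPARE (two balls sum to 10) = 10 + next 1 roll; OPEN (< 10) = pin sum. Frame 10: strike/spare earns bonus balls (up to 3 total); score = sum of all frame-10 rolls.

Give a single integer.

Frame 1: STRIKE. 10 + next two rolls (7+3) = 20. Cumulative: 20
Frame 2: SPARE (7+3=10). 10 + next roll (6) = 16. Cumulative: 36
Frame 3: OPEN (6+2=8). Cumulative: 44
Frame 4: OPEN (2+0=2). Cumulative: 46
Frame 5: OPEN (9+0=9). Cumulative: 55
Frame 6: OPEN (9+0=9). Cumulative: 64
Frame 7: STRIKE. 10 + next two rolls (9+0) = 19. Cumulative: 83
Frame 8: OPEN (9+0=9). Cumulative: 92
Frame 9: STRIKE. 10 + next two rolls (10+9) = 29. Cumulative: 121
Frame 10: STRIKE. Sum of all frame-10 rolls (10+9+1) = 20. Cumulative: 141

Answer: 9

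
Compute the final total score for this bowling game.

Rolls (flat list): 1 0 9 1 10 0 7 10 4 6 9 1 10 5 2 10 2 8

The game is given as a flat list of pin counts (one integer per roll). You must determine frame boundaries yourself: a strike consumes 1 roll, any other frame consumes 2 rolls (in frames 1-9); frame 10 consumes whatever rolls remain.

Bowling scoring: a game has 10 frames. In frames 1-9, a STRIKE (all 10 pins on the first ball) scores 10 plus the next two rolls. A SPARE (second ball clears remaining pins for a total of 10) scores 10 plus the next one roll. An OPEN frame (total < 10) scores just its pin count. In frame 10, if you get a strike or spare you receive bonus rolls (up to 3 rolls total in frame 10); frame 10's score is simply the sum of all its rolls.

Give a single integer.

Answer: 148

Derivation:
Frame 1: OPEN (1+0=1). Cumulative: 1
Frame 2: SPARE (9+1=10). 10 + next roll (10) = 20. Cumulative: 21
Frame 3: STRIKE. 10 + next two rolls (0+7) = 17. Cumulative: 38
Frame 4: OPEN (0+7=7). Cumulative: 45
Frame 5: STRIKE. 10 + next two rolls (4+6) = 20. Cumulative: 65
Frame 6: SPARE (4+6=10). 10 + next roll (9) = 19. Cumulative: 84
Frame 7: SPARE (9+1=10). 10 + next roll (10) = 20. Cumulative: 104
Frame 8: STRIKE. 10 + next two rolls (5+2) = 17. Cumulative: 121
Frame 9: OPEN (5+2=7). Cumulative: 128
Frame 10: STRIKE. Sum of all frame-10 rolls (10+2+8) = 20. Cumulative: 148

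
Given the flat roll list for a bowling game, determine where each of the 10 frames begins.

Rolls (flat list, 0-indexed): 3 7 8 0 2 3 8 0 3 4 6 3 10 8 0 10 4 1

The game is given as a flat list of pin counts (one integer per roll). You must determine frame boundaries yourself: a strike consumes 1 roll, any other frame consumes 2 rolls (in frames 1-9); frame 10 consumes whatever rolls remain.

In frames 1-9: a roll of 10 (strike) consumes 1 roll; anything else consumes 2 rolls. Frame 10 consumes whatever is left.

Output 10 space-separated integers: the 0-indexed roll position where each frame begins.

Answer: 0 2 4 6 8 10 12 13 15 16

Derivation:
Frame 1 starts at roll index 0: rolls=3,7 (sum=10), consumes 2 rolls
Frame 2 starts at roll index 2: rolls=8,0 (sum=8), consumes 2 rolls
Frame 3 starts at roll index 4: rolls=2,3 (sum=5), consumes 2 rolls
Frame 4 starts at roll index 6: rolls=8,0 (sum=8), consumes 2 rolls
Frame 5 starts at roll index 8: rolls=3,4 (sum=7), consumes 2 rolls
Frame 6 starts at roll index 10: rolls=6,3 (sum=9), consumes 2 rolls
Frame 7 starts at roll index 12: roll=10 (strike), consumes 1 roll
Frame 8 starts at roll index 13: rolls=8,0 (sum=8), consumes 2 rolls
Frame 9 starts at roll index 15: roll=10 (strike), consumes 1 roll
Frame 10 starts at roll index 16: 2 remaining rolls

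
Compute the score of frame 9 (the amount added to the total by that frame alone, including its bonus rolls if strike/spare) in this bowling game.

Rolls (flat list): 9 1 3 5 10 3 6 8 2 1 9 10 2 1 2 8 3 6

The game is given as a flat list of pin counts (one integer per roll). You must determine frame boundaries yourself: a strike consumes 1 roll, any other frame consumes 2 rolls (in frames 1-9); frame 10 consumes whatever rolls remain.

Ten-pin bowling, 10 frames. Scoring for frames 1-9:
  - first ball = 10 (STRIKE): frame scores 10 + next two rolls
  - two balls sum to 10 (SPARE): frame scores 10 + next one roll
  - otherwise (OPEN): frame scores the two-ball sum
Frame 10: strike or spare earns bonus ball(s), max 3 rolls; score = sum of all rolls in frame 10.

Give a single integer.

Frame 1: SPARE (9+1=10). 10 + next roll (3) = 13. Cumulative: 13
Frame 2: OPEN (3+5=8). Cumulative: 21
Frame 3: STRIKE. 10 + next two rolls (3+6) = 19. Cumulative: 40
Frame 4: OPEN (3+6=9). Cumulative: 49
Frame 5: SPARE (8+2=10). 10 + next roll (1) = 11. Cumulative: 60
Frame 6: SPARE (1+9=10). 10 + next roll (10) = 20. Cumulative: 80
Frame 7: STRIKE. 10 + next two rolls (2+1) = 13. Cumulative: 93
Frame 8: OPEN (2+1=3). Cumulative: 96
Frame 9: SPARE (2+8=10). 10 + next roll (3) = 13. Cumulative: 109
Frame 10: OPEN. Sum of all frame-10 rolls (3+6) = 9. Cumulative: 118

Answer: 13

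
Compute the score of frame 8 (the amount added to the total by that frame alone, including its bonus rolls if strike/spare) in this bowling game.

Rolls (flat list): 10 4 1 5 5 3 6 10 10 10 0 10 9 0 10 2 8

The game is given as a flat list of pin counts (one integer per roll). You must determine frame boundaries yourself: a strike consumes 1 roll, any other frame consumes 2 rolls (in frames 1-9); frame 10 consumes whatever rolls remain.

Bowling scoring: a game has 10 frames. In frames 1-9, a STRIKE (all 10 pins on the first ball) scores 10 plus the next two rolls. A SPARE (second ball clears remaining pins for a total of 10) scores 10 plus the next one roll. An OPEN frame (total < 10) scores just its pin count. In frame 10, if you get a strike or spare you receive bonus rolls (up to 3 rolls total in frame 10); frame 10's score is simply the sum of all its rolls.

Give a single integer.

Answer: 19

Derivation:
Frame 1: STRIKE. 10 + next two rolls (4+1) = 15. Cumulative: 15
Frame 2: OPEN (4+1=5). Cumulative: 20
Frame 3: SPARE (5+5=10). 10 + next roll (3) = 13. Cumulative: 33
Frame 4: OPEN (3+6=9). Cumulative: 42
Frame 5: STRIKE. 10 + next two rolls (10+10) = 30. Cumulative: 72
Frame 6: STRIKE. 10 + next two rolls (10+0) = 20. Cumulative: 92
Frame 7: STRIKE. 10 + next two rolls (0+10) = 20. Cumulative: 112
Frame 8: SPARE (0+10=10). 10 + next roll (9) = 19. Cumulative: 131
Frame 9: OPEN (9+0=9). Cumulative: 140
Frame 10: STRIKE. Sum of all frame-10 rolls (10+2+8) = 20. Cumulative: 160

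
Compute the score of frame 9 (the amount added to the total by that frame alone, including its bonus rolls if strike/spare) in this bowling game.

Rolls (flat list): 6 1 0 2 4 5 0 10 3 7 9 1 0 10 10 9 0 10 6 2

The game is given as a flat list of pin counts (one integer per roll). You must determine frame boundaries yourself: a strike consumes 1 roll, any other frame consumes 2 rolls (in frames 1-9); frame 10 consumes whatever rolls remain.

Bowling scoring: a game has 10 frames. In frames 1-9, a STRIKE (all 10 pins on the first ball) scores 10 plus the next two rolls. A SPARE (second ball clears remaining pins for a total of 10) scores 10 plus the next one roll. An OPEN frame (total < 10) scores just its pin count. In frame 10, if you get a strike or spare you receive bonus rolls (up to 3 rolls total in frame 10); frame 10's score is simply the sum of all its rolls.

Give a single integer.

Answer: 9

Derivation:
Frame 1: OPEN (6+1=7). Cumulative: 7
Frame 2: OPEN (0+2=2). Cumulative: 9
Frame 3: OPEN (4+5=9). Cumulative: 18
Frame 4: SPARE (0+10=10). 10 + next roll (3) = 13. Cumulative: 31
Frame 5: SPARE (3+7=10). 10 + next roll (9) = 19. Cumulative: 50
Frame 6: SPARE (9+1=10). 10 + next roll (0) = 10. Cumulative: 60
Frame 7: SPARE (0+10=10). 10 + next roll (10) = 20. Cumulative: 80
Frame 8: STRIKE. 10 + next two rolls (9+0) = 19. Cumulative: 99
Frame 9: OPEN (9+0=9). Cumulative: 108
Frame 10: STRIKE. Sum of all frame-10 rolls (10+6+2) = 18. Cumulative: 126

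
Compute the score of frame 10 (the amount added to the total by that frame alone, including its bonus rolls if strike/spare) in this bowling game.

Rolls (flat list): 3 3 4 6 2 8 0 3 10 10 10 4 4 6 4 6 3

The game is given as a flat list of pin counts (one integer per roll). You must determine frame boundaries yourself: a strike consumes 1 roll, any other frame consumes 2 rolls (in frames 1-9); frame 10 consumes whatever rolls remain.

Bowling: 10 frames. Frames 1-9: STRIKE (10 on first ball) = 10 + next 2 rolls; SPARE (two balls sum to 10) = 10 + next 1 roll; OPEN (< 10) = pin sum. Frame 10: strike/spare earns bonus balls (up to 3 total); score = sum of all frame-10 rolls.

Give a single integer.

Frame 1: OPEN (3+3=6). Cumulative: 6
Frame 2: SPARE (4+6=10). 10 + next roll (2) = 12. Cumulative: 18
Frame 3: SPARE (2+8=10). 10 + next roll (0) = 10. Cumulative: 28
Frame 4: OPEN (0+3=3). Cumulative: 31
Frame 5: STRIKE. 10 + next two rolls (10+10) = 30. Cumulative: 61
Frame 6: STRIKE. 10 + next two rolls (10+4) = 24. Cumulative: 85
Frame 7: STRIKE. 10 + next two rolls (4+4) = 18. Cumulative: 103
Frame 8: OPEN (4+4=8). Cumulative: 111
Frame 9: SPARE (6+4=10). 10 + next roll (6) = 16. Cumulative: 127
Frame 10: OPEN. Sum of all frame-10 rolls (6+3) = 9. Cumulative: 136

Answer: 9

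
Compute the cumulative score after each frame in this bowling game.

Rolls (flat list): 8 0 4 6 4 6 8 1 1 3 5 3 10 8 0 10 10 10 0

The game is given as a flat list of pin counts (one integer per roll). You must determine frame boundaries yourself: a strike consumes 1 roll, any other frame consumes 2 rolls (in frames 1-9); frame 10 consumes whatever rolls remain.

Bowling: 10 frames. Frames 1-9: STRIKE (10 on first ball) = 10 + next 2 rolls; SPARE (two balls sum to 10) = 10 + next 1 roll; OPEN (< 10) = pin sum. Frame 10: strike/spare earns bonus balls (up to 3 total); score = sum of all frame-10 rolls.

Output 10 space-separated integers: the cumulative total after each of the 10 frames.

Frame 1: OPEN (8+0=8). Cumulative: 8
Frame 2: SPARE (4+6=10). 10 + next roll (4) = 14. Cumulative: 22
Frame 3: SPARE (4+6=10). 10 + next roll (8) = 18. Cumulative: 40
Frame 4: OPEN (8+1=9). Cumulative: 49
Frame 5: OPEN (1+3=4). Cumulative: 53
Frame 6: OPEN (5+3=8). Cumulative: 61
Frame 7: STRIKE. 10 + next two rolls (8+0) = 18. Cumulative: 79
Frame 8: OPEN (8+0=8). Cumulative: 87
Frame 9: STRIKE. 10 + next two rolls (10+10) = 30. Cumulative: 117
Frame 10: STRIKE. Sum of all frame-10 rolls (10+10+0) = 20. Cumulative: 137

Answer: 8 22 40 49 53 61 79 87 117 137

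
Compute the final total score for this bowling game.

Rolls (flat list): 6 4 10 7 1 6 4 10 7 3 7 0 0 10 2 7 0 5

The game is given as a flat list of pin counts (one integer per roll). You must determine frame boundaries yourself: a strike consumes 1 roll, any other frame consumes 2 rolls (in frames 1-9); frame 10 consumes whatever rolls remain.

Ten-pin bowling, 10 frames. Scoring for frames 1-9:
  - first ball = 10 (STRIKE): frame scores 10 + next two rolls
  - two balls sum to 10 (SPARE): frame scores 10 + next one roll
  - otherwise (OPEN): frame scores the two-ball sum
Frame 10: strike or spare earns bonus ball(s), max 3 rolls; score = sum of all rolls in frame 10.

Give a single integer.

Answer: 136

Derivation:
Frame 1: SPARE (6+4=10). 10 + next roll (10) = 20. Cumulative: 20
Frame 2: STRIKE. 10 + next two rolls (7+1) = 18. Cumulative: 38
Frame 3: OPEN (7+1=8). Cumulative: 46
Frame 4: SPARE (6+4=10). 10 + next roll (10) = 20. Cumulative: 66
Frame 5: STRIKE. 10 + next two rolls (7+3) = 20. Cumulative: 86
Frame 6: SPARE (7+3=10). 10 + next roll (7) = 17. Cumulative: 103
Frame 7: OPEN (7+0=7). Cumulative: 110
Frame 8: SPARE (0+10=10). 10 + next roll (2) = 12. Cumulative: 122
Frame 9: OPEN (2+7=9). Cumulative: 131
Frame 10: OPEN. Sum of all frame-10 rolls (0+5) = 5. Cumulative: 136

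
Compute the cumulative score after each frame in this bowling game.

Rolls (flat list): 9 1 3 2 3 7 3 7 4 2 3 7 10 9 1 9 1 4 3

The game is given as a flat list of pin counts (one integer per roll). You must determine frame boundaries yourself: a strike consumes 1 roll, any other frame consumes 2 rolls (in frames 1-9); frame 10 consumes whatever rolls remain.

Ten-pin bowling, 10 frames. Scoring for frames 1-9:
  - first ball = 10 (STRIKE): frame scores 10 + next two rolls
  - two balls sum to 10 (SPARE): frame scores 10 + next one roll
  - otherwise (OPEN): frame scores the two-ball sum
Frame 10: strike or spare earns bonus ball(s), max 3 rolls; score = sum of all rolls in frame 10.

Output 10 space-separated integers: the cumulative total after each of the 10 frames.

Answer: 13 18 31 45 51 71 91 110 124 131

Derivation:
Frame 1: SPARE (9+1=10). 10 + next roll (3) = 13. Cumulative: 13
Frame 2: OPEN (3+2=5). Cumulative: 18
Frame 3: SPARE (3+7=10). 10 + next roll (3) = 13. Cumulative: 31
Frame 4: SPARE (3+7=10). 10 + next roll (4) = 14. Cumulative: 45
Frame 5: OPEN (4+2=6). Cumulative: 51
Frame 6: SPARE (3+7=10). 10 + next roll (10) = 20. Cumulative: 71
Frame 7: STRIKE. 10 + next two rolls (9+1) = 20. Cumulative: 91
Frame 8: SPARE (9+1=10). 10 + next roll (9) = 19. Cumulative: 110
Frame 9: SPARE (9+1=10). 10 + next roll (4) = 14. Cumulative: 124
Frame 10: OPEN. Sum of all frame-10 rolls (4+3) = 7. Cumulative: 131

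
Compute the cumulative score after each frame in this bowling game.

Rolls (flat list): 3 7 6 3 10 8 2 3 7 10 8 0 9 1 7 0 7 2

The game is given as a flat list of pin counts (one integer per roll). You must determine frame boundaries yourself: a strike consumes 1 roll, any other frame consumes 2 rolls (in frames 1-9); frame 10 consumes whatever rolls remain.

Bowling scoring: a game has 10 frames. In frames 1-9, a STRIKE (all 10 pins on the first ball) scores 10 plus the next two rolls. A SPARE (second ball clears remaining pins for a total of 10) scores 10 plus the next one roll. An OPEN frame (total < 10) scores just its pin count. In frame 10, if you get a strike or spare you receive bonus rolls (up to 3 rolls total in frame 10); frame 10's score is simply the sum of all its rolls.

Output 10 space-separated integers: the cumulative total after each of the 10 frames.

Frame 1: SPARE (3+7=10). 10 + next roll (6) = 16. Cumulative: 16
Frame 2: OPEN (6+3=9). Cumulative: 25
Frame 3: STRIKE. 10 + next two rolls (8+2) = 20. Cumulative: 45
Frame 4: SPARE (8+2=10). 10 + next roll (3) = 13. Cumulative: 58
Frame 5: SPARE (3+7=10). 10 + next roll (10) = 20. Cumulative: 78
Frame 6: STRIKE. 10 + next two rolls (8+0) = 18. Cumulative: 96
Frame 7: OPEN (8+0=8). Cumulative: 104
Frame 8: SPARE (9+1=10). 10 + next roll (7) = 17. Cumulative: 121
Frame 9: OPEN (7+0=7). Cumulative: 128
Frame 10: OPEN. Sum of all frame-10 rolls (7+2) = 9. Cumulative: 137

Answer: 16 25 45 58 78 96 104 121 128 137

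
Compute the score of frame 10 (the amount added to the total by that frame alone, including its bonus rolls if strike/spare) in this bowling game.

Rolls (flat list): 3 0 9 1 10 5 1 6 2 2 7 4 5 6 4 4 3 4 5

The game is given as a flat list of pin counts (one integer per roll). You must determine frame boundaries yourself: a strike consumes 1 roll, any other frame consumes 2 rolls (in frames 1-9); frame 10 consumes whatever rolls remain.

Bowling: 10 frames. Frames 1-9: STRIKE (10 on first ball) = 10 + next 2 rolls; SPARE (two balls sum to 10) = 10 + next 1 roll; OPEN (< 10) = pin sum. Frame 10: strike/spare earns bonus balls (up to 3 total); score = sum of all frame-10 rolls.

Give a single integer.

Frame 1: OPEN (3+0=3). Cumulative: 3
Frame 2: SPARE (9+1=10). 10 + next roll (10) = 20. Cumulative: 23
Frame 3: STRIKE. 10 + next two rolls (5+1) = 16. Cumulative: 39
Frame 4: OPEN (5+1=6). Cumulative: 45
Frame 5: OPEN (6+2=8). Cumulative: 53
Frame 6: OPEN (2+7=9). Cumulative: 62
Frame 7: OPEN (4+5=9). Cumulative: 71
Frame 8: SPARE (6+4=10). 10 + next roll (4) = 14. Cumulative: 85
Frame 9: OPEN (4+3=7). Cumulative: 92
Frame 10: OPEN. Sum of all frame-10 rolls (4+5) = 9. Cumulative: 101

Answer: 9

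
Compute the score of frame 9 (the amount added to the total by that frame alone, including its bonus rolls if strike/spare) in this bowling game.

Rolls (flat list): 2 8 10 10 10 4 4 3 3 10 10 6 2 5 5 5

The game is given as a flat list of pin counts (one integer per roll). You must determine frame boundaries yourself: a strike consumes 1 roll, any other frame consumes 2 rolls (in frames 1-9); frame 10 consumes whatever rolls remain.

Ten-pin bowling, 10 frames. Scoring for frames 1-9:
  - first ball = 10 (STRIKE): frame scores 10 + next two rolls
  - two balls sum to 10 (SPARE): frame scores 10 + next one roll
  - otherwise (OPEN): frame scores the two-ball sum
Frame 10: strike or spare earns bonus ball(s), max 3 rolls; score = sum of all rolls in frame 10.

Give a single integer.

Frame 1: SPARE (2+8=10). 10 + next roll (10) = 20. Cumulative: 20
Frame 2: STRIKE. 10 + next two rolls (10+10) = 30. Cumulative: 50
Frame 3: STRIKE. 10 + next two rolls (10+4) = 24. Cumulative: 74
Frame 4: STRIKE. 10 + next two rolls (4+4) = 18. Cumulative: 92
Frame 5: OPEN (4+4=8). Cumulative: 100
Frame 6: OPEN (3+3=6). Cumulative: 106
Frame 7: STRIKE. 10 + next two rolls (10+6) = 26. Cumulative: 132
Frame 8: STRIKE. 10 + next two rolls (6+2) = 18. Cumulative: 150
Frame 9: OPEN (6+2=8). Cumulative: 158
Frame 10: SPARE. Sum of all frame-10 rolls (5+5+5) = 15. Cumulative: 173

Answer: 8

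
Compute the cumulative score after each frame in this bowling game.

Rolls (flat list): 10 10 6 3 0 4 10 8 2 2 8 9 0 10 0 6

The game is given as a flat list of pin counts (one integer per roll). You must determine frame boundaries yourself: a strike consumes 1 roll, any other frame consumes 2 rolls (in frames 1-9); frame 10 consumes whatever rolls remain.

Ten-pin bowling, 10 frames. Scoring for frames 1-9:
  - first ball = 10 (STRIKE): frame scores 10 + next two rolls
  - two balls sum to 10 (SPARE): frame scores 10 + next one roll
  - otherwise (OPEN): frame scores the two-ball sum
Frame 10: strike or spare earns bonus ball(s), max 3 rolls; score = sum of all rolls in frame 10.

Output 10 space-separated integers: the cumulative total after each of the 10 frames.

Answer: 26 45 54 58 78 90 109 118 134 140

Derivation:
Frame 1: STRIKE. 10 + next two rolls (10+6) = 26. Cumulative: 26
Frame 2: STRIKE. 10 + next two rolls (6+3) = 19. Cumulative: 45
Frame 3: OPEN (6+3=9). Cumulative: 54
Frame 4: OPEN (0+4=4). Cumulative: 58
Frame 5: STRIKE. 10 + next two rolls (8+2) = 20. Cumulative: 78
Frame 6: SPARE (8+2=10). 10 + next roll (2) = 12. Cumulative: 90
Frame 7: SPARE (2+8=10). 10 + next roll (9) = 19. Cumulative: 109
Frame 8: OPEN (9+0=9). Cumulative: 118
Frame 9: STRIKE. 10 + next two rolls (0+6) = 16. Cumulative: 134
Frame 10: OPEN. Sum of all frame-10 rolls (0+6) = 6. Cumulative: 140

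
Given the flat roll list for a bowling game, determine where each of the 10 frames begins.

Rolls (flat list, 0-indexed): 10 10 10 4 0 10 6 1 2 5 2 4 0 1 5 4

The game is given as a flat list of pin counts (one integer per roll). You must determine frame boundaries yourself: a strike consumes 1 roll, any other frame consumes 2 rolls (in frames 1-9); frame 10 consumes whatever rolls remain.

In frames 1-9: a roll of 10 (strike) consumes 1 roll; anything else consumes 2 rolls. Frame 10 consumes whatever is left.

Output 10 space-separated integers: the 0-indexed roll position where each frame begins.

Answer: 0 1 2 3 5 6 8 10 12 14

Derivation:
Frame 1 starts at roll index 0: roll=10 (strike), consumes 1 roll
Frame 2 starts at roll index 1: roll=10 (strike), consumes 1 roll
Frame 3 starts at roll index 2: roll=10 (strike), consumes 1 roll
Frame 4 starts at roll index 3: rolls=4,0 (sum=4), consumes 2 rolls
Frame 5 starts at roll index 5: roll=10 (strike), consumes 1 roll
Frame 6 starts at roll index 6: rolls=6,1 (sum=7), consumes 2 rolls
Frame 7 starts at roll index 8: rolls=2,5 (sum=7), consumes 2 rolls
Frame 8 starts at roll index 10: rolls=2,4 (sum=6), consumes 2 rolls
Frame 9 starts at roll index 12: rolls=0,1 (sum=1), consumes 2 rolls
Frame 10 starts at roll index 14: 2 remaining rolls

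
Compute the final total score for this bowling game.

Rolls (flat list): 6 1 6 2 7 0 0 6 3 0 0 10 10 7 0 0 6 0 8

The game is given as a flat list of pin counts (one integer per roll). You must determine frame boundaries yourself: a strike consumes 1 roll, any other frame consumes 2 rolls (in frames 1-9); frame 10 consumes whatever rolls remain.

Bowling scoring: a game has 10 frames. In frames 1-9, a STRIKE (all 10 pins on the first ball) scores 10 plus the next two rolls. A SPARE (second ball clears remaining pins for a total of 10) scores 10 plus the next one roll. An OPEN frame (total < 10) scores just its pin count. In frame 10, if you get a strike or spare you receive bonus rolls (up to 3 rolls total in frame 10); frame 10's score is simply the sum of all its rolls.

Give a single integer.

Frame 1: OPEN (6+1=7). Cumulative: 7
Frame 2: OPEN (6+2=8). Cumulative: 15
Frame 3: OPEN (7+0=7). Cumulative: 22
Frame 4: OPEN (0+6=6). Cumulative: 28
Frame 5: OPEN (3+0=3). Cumulative: 31
Frame 6: SPARE (0+10=10). 10 + next roll (10) = 20. Cumulative: 51
Frame 7: STRIKE. 10 + next two rolls (7+0) = 17. Cumulative: 68
Frame 8: OPEN (7+0=7). Cumulative: 75
Frame 9: OPEN (0+6=6). Cumulative: 81
Frame 10: OPEN. Sum of all frame-10 rolls (0+8) = 8. Cumulative: 89

Answer: 89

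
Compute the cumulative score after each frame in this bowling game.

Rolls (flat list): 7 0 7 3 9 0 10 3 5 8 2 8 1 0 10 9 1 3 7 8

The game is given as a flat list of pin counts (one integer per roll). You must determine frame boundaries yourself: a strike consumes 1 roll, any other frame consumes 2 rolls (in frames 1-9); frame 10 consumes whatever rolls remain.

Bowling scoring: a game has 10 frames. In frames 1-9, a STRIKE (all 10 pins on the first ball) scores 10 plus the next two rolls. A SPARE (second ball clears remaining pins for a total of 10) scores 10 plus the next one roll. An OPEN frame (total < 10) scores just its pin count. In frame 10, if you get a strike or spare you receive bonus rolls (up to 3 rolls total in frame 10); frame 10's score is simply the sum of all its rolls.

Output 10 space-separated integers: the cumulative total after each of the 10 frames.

Answer: 7 26 35 53 61 79 88 107 120 138

Derivation:
Frame 1: OPEN (7+0=7). Cumulative: 7
Frame 2: SPARE (7+3=10). 10 + next roll (9) = 19. Cumulative: 26
Frame 3: OPEN (9+0=9). Cumulative: 35
Frame 4: STRIKE. 10 + next two rolls (3+5) = 18. Cumulative: 53
Frame 5: OPEN (3+5=8). Cumulative: 61
Frame 6: SPARE (8+2=10). 10 + next roll (8) = 18. Cumulative: 79
Frame 7: OPEN (8+1=9). Cumulative: 88
Frame 8: SPARE (0+10=10). 10 + next roll (9) = 19. Cumulative: 107
Frame 9: SPARE (9+1=10). 10 + next roll (3) = 13. Cumulative: 120
Frame 10: SPARE. Sum of all frame-10 rolls (3+7+8) = 18. Cumulative: 138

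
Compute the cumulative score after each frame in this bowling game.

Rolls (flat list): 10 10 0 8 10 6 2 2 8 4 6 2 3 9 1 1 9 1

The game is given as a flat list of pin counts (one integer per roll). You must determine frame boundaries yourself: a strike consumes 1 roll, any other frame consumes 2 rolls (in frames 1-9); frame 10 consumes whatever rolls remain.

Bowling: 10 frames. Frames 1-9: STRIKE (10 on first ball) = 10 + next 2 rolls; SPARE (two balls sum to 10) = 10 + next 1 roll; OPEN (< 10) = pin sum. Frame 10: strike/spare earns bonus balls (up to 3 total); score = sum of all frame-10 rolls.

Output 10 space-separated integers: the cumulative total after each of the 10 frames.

Frame 1: STRIKE. 10 + next two rolls (10+0) = 20. Cumulative: 20
Frame 2: STRIKE. 10 + next two rolls (0+8) = 18. Cumulative: 38
Frame 3: OPEN (0+8=8). Cumulative: 46
Frame 4: STRIKE. 10 + next two rolls (6+2) = 18. Cumulative: 64
Frame 5: OPEN (6+2=8). Cumulative: 72
Frame 6: SPARE (2+8=10). 10 + next roll (4) = 14. Cumulative: 86
Frame 7: SPARE (4+6=10). 10 + next roll (2) = 12. Cumulative: 98
Frame 8: OPEN (2+3=5). Cumulative: 103
Frame 9: SPARE (9+1=10). 10 + next roll (1) = 11. Cumulative: 114
Frame 10: SPARE. Sum of all frame-10 rolls (1+9+1) = 11. Cumulative: 125

Answer: 20 38 46 64 72 86 98 103 114 125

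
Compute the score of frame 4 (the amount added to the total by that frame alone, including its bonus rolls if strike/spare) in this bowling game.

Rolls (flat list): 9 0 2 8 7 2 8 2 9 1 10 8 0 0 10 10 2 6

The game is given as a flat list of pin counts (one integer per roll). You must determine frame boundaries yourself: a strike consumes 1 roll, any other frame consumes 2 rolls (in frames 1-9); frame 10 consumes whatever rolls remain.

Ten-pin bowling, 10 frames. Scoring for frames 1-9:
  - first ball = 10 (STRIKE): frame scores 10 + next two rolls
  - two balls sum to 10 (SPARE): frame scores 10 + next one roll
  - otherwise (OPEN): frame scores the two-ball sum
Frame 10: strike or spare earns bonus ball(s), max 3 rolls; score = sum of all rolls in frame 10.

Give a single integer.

Answer: 19

Derivation:
Frame 1: OPEN (9+0=9). Cumulative: 9
Frame 2: SPARE (2+8=10). 10 + next roll (7) = 17. Cumulative: 26
Frame 3: OPEN (7+2=9). Cumulative: 35
Frame 4: SPARE (8+2=10). 10 + next roll (9) = 19. Cumulative: 54
Frame 5: SPARE (9+1=10). 10 + next roll (10) = 20. Cumulative: 74
Frame 6: STRIKE. 10 + next two rolls (8+0) = 18. Cumulative: 92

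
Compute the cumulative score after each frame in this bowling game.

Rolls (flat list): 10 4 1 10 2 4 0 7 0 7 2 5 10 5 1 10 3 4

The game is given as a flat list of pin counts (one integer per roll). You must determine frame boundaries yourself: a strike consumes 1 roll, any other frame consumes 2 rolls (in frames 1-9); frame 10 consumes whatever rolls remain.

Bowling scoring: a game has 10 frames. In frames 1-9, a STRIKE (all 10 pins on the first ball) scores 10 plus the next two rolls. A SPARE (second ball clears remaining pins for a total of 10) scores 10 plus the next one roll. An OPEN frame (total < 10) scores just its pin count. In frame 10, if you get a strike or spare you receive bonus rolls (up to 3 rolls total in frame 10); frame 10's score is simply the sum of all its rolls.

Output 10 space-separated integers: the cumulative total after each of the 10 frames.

Answer: 15 20 36 42 49 56 63 79 85 102

Derivation:
Frame 1: STRIKE. 10 + next two rolls (4+1) = 15. Cumulative: 15
Frame 2: OPEN (4+1=5). Cumulative: 20
Frame 3: STRIKE. 10 + next two rolls (2+4) = 16. Cumulative: 36
Frame 4: OPEN (2+4=6). Cumulative: 42
Frame 5: OPEN (0+7=7). Cumulative: 49
Frame 6: OPEN (0+7=7). Cumulative: 56
Frame 7: OPEN (2+5=7). Cumulative: 63
Frame 8: STRIKE. 10 + next two rolls (5+1) = 16. Cumulative: 79
Frame 9: OPEN (5+1=6). Cumulative: 85
Frame 10: STRIKE. Sum of all frame-10 rolls (10+3+4) = 17. Cumulative: 102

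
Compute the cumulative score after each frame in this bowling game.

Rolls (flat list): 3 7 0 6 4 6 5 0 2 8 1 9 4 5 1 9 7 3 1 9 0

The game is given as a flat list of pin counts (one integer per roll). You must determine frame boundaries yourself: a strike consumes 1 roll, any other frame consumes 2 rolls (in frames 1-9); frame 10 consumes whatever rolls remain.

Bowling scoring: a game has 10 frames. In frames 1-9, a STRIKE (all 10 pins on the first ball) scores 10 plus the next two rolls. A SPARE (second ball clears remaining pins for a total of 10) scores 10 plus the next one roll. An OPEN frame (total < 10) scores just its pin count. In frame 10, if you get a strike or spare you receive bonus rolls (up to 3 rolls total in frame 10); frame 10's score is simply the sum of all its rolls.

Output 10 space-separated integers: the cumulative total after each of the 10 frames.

Frame 1: SPARE (3+7=10). 10 + next roll (0) = 10. Cumulative: 10
Frame 2: OPEN (0+6=6). Cumulative: 16
Frame 3: SPARE (4+6=10). 10 + next roll (5) = 15. Cumulative: 31
Frame 4: OPEN (5+0=5). Cumulative: 36
Frame 5: SPARE (2+8=10). 10 + next roll (1) = 11. Cumulative: 47
Frame 6: SPARE (1+9=10). 10 + next roll (4) = 14. Cumulative: 61
Frame 7: OPEN (4+5=9). Cumulative: 70
Frame 8: SPARE (1+9=10). 10 + next roll (7) = 17. Cumulative: 87
Frame 9: SPARE (7+3=10). 10 + next roll (1) = 11. Cumulative: 98
Frame 10: SPARE. Sum of all frame-10 rolls (1+9+0) = 10. Cumulative: 108

Answer: 10 16 31 36 47 61 70 87 98 108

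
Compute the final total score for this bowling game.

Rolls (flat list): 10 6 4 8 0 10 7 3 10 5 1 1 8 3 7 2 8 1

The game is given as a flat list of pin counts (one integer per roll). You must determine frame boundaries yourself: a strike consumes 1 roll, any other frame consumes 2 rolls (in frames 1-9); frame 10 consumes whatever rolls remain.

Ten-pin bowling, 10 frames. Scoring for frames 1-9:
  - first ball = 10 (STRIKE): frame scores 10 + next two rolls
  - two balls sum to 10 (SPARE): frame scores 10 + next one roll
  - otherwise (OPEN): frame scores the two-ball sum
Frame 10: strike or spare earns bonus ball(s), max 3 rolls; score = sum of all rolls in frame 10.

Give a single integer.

Answer: 140

Derivation:
Frame 1: STRIKE. 10 + next two rolls (6+4) = 20. Cumulative: 20
Frame 2: SPARE (6+4=10). 10 + next roll (8) = 18. Cumulative: 38
Frame 3: OPEN (8+0=8). Cumulative: 46
Frame 4: STRIKE. 10 + next two rolls (7+3) = 20. Cumulative: 66
Frame 5: SPARE (7+3=10). 10 + next roll (10) = 20. Cumulative: 86
Frame 6: STRIKE. 10 + next two rolls (5+1) = 16. Cumulative: 102
Frame 7: OPEN (5+1=6). Cumulative: 108
Frame 8: OPEN (1+8=9). Cumulative: 117
Frame 9: SPARE (3+7=10). 10 + next roll (2) = 12. Cumulative: 129
Frame 10: SPARE. Sum of all frame-10 rolls (2+8+1) = 11. Cumulative: 140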